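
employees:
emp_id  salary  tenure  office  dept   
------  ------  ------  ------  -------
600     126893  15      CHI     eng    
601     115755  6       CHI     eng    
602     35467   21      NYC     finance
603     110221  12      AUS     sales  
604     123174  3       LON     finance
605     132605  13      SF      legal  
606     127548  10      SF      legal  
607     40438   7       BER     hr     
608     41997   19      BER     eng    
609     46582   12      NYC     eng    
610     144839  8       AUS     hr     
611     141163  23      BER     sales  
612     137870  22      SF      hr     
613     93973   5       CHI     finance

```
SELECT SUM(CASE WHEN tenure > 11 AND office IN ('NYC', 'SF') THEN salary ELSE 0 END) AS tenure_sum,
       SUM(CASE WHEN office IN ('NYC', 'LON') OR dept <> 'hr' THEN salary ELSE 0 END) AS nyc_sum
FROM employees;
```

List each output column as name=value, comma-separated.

[tenure_sum: tenure > 11 AND office IN ('NYC', 'SF')]
emp_id=600: ✗
emp_id=601: ✗
emp_id=602: ✓ → 35467
emp_id=603: ✗
emp_id=604: ✗
emp_id=605: ✓ → 132605
emp_id=606: ✗
emp_id=607: ✗
emp_id=608: ✗
emp_id=609: ✓ → 46582
emp_id=610: ✗
emp_id=611: ✗
emp_id=612: ✓ → 137870
emp_id=613: ✗
tenure_sum = 35467 + 132605 + 46582 + 137870 = 352524
—
[nyc_sum: office IN ('NYC', 'LON') OR dept <> 'hr']
emp_id=600: ✓ → 126893
emp_id=601: ✓ → 115755
emp_id=602: ✓ → 35467
emp_id=603: ✓ → 110221
emp_id=604: ✓ → 123174
emp_id=605: ✓ → 132605
emp_id=606: ✓ → 127548
emp_id=607: ✗
emp_id=608: ✓ → 41997
emp_id=609: ✓ → 46582
emp_id=610: ✗
emp_id=611: ✓ → 141163
emp_id=612: ✗
emp_id=613: ✓ → 93973
nyc_sum = 126893 + 115755 + 35467 + 110221 + 123174 + 132605 + 127548 + 41997 + 46582 + 141163 + 93973 = 1095378

tenure_sum=352524, nyc_sum=1095378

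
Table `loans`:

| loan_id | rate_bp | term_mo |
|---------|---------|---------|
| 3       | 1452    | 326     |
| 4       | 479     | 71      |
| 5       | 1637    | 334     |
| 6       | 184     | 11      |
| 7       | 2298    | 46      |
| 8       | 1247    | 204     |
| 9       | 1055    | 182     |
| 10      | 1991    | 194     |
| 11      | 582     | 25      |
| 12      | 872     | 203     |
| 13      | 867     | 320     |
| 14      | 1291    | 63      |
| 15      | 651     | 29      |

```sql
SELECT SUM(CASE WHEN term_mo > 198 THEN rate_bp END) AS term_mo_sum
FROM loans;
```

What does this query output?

loan_id=3: ✓ → 1452
loan_id=4: ✗
loan_id=5: ✓ → 1637
loan_id=6: ✗
loan_id=7: ✗
loan_id=8: ✓ → 1247
loan_id=9: ✗
loan_id=10: ✗
loan_id=11: ✗
loan_id=12: ✓ → 872
loan_id=13: ✓ → 867
loan_id=14: ✗
loan_id=15: ✗
term_mo_sum = 1452 + 1637 + 1247 + 872 + 867 = 6075

6075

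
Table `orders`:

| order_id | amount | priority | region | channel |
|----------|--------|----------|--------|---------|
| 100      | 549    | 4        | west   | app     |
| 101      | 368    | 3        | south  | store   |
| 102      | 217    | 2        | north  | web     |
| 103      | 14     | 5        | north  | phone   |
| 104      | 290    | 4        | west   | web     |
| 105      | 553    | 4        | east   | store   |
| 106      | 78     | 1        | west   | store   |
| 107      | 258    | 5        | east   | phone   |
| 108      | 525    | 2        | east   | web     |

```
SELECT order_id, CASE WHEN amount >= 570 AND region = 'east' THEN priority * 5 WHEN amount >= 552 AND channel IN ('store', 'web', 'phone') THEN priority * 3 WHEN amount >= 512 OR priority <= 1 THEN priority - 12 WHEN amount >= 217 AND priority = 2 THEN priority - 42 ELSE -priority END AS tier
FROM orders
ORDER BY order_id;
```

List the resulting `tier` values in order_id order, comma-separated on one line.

order_id=100: amount >= 512 OR priority <= 1 → -8
order_id=101: ELSE → -3
order_id=102: amount >= 217 AND priority = 2 → -40
order_id=103: ELSE → -5
order_id=104: ELSE → -4
order_id=105: amount >= 552 AND channel IN ('store', 'web', 'phone') → 12
order_id=106: amount >= 512 OR priority <= 1 → -11
order_id=107: ELSE → -5
order_id=108: amount >= 512 OR priority <= 1 → -10

-8, -3, -40, -5, -4, 12, -11, -5, -10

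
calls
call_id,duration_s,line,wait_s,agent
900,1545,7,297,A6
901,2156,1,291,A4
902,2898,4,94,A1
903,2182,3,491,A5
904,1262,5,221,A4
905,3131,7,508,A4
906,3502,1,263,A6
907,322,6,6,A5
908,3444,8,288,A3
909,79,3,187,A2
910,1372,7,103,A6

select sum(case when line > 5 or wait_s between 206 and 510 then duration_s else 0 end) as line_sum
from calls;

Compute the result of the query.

call_id=900: ✓ → 1545
call_id=901: ✓ → 2156
call_id=902: ✗
call_id=903: ✓ → 2182
call_id=904: ✓ → 1262
call_id=905: ✓ → 3131
call_id=906: ✓ → 3502
call_id=907: ✓ → 322
call_id=908: ✓ → 3444
call_id=909: ✗
call_id=910: ✓ → 1372
line_sum = 1545 + 2156 + 2182 + 1262 + 3131 + 3502 + 322 + 3444 + 1372 = 18916

18916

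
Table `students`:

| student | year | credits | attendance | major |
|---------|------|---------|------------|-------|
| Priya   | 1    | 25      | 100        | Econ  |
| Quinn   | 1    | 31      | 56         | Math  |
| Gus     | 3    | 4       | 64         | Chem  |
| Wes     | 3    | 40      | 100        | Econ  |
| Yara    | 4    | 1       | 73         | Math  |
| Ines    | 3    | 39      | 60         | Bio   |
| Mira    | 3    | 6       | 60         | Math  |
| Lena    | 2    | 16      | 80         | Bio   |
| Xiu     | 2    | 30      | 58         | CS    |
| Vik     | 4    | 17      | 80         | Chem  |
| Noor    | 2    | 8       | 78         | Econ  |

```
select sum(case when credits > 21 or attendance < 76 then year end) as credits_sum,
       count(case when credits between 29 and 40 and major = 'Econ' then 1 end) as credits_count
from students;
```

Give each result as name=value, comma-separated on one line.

[credits_sum: credits > 21 or attendance < 76]
student=Priya: ✓ → 1
student=Quinn: ✓ → 1
student=Gus: ✓ → 3
student=Wes: ✓ → 3
student=Yara: ✓ → 4
student=Ines: ✓ → 3
student=Mira: ✓ → 3
student=Lena: ✗
student=Xiu: ✓ → 2
student=Vik: ✗
student=Noor: ✗
credits_sum = 1 + 1 + 3 + 3 + 4 + 3 + 3 + 2 = 20
—
[credits_count: credits between 29 and 40 and major = 'Econ']
student=Priya: ✗
student=Quinn: ✗
student=Gus: ✗
student=Wes: ✓ → 1
student=Yara: ✗
student=Ines: ✗
student=Mira: ✗
student=Lena: ✗
student=Xiu: ✗
student=Vik: ✗
student=Noor: ✗
credits_count = COUNT(1) = 1

credits_sum=20, credits_count=1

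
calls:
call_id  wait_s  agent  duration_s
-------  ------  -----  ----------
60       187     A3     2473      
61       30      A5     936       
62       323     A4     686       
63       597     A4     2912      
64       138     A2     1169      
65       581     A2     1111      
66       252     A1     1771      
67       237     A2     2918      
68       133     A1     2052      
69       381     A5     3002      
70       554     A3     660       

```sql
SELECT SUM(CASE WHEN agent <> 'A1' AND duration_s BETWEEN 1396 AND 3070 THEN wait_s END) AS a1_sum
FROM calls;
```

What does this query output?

call_id=60: ✓ → 187
call_id=61: ✗
call_id=62: ✗
call_id=63: ✓ → 597
call_id=64: ✗
call_id=65: ✗
call_id=66: ✗
call_id=67: ✓ → 237
call_id=68: ✗
call_id=69: ✓ → 381
call_id=70: ✗
a1_sum = 187 + 597 + 237 + 381 = 1402

1402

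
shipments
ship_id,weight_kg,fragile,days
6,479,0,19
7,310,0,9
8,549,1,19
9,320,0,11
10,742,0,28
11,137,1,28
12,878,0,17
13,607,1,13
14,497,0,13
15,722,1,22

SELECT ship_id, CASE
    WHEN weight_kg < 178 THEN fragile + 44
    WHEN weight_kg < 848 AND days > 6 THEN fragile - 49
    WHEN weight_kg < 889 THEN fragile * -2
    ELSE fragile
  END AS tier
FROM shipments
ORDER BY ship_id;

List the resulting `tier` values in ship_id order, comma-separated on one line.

ship_id=6: weight_kg < 848 AND days > 6 → -49
ship_id=7: weight_kg < 848 AND days > 6 → -49
ship_id=8: weight_kg < 848 AND days > 6 → -48
ship_id=9: weight_kg < 848 AND days > 6 → -49
ship_id=10: weight_kg < 848 AND days > 6 → -49
ship_id=11: weight_kg < 178 → 45
ship_id=12: weight_kg < 889 → 0
ship_id=13: weight_kg < 848 AND days > 6 → -48
ship_id=14: weight_kg < 848 AND days > 6 → -49
ship_id=15: weight_kg < 848 AND days > 6 → -48

-49, -49, -48, -49, -49, 45, 0, -48, -49, -48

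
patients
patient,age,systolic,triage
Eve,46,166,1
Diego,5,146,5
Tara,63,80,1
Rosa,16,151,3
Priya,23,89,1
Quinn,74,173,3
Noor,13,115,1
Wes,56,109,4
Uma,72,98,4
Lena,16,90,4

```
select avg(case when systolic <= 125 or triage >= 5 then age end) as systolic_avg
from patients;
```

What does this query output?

patient=Eve: ✗
patient=Diego: ✓ → 5
patient=Tara: ✓ → 63
patient=Rosa: ✗
patient=Priya: ✓ → 23
patient=Quinn: ✗
patient=Noor: ✓ → 13
patient=Wes: ✓ → 56
patient=Uma: ✓ → 72
patient=Lena: ✓ → 16
systolic_avg = (5 + 63 + 23 + 13 + 56 + 72 + 16) / 7 = 35.4285714286

35.4285714286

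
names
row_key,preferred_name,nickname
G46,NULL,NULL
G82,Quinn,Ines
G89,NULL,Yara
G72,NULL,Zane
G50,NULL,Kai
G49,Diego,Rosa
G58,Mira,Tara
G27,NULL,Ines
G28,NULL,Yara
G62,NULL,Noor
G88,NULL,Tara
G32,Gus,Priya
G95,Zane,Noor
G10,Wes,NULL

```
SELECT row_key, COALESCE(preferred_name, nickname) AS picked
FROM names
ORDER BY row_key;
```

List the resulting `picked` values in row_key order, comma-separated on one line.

Wes, Ines, Yara, Gus, NULL, Diego, Kai, Mira, Noor, Zane, Quinn, Tara, Yara, Zane

row_key=G10: preferred_name=Wes → Wes
row_key=G27: preferred_name=NULL, nickname=Ines → Ines
row_key=G28: preferred_name=NULL, nickname=Yara → Yara
row_key=G32: preferred_name=Gus → Gus
row_key=G46: preferred_name=NULL, nickname=NULL (all NULL) → NULL
row_key=G49: preferred_name=Diego → Diego
row_key=G50: preferred_name=NULL, nickname=Kai → Kai
row_key=G58: preferred_name=Mira → Mira
row_key=G62: preferred_name=NULL, nickname=Noor → Noor
row_key=G72: preferred_name=NULL, nickname=Zane → Zane
row_key=G82: preferred_name=Quinn → Quinn
row_key=G88: preferred_name=NULL, nickname=Tara → Tara
row_key=G89: preferred_name=NULL, nickname=Yara → Yara
row_key=G95: preferred_name=Zane → Zane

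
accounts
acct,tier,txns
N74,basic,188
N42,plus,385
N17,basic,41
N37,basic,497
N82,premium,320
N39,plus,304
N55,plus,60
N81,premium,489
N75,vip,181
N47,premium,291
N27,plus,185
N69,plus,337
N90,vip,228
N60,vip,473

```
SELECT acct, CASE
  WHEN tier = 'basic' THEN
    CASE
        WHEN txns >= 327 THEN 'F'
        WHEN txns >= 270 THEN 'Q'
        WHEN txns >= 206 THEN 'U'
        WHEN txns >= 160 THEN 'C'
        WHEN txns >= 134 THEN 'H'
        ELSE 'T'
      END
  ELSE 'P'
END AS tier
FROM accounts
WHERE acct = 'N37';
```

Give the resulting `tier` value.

acct = N37: tier=basic, txns=497.
tier='basic' → inner[txns >= 327] → F

F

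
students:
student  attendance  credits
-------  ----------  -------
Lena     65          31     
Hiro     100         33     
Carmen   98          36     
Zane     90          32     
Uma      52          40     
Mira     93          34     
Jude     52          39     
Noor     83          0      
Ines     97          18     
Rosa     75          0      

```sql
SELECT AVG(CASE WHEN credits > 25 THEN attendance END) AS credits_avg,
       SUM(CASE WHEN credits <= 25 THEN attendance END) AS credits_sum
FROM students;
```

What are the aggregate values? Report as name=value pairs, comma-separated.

credits_avg=78.5714285714, credits_sum=255

[credits_avg: credits > 25]
student=Lena: ✓ → 65
student=Hiro: ✓ → 100
student=Carmen: ✓ → 98
student=Zane: ✓ → 90
student=Uma: ✓ → 52
student=Mira: ✓ → 93
student=Jude: ✓ → 52
student=Noor: ✗
student=Ines: ✗
student=Rosa: ✗
credits_avg = (65 + 100 + 98 + 90 + 52 + 93 + 52) / 7 = 78.5714285714
—
[credits_sum: credits <= 25]
student=Lena: ✗
student=Hiro: ✗
student=Carmen: ✗
student=Zane: ✗
student=Uma: ✗
student=Mira: ✗
student=Jude: ✗
student=Noor: ✓ → 83
student=Ines: ✓ → 97
student=Rosa: ✓ → 75
credits_sum = 83 + 97 + 75 = 255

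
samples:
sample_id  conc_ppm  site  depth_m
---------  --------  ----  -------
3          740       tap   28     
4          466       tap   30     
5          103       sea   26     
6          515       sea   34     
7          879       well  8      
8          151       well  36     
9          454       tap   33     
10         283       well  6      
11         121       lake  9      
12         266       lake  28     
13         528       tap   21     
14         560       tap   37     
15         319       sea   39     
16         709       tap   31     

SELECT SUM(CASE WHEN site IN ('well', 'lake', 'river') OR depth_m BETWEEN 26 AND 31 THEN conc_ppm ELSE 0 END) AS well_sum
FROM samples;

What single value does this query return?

sample_id=3: ✓ → 740
sample_id=4: ✓ → 466
sample_id=5: ✓ → 103
sample_id=6: ✗
sample_id=7: ✓ → 879
sample_id=8: ✓ → 151
sample_id=9: ✗
sample_id=10: ✓ → 283
sample_id=11: ✓ → 121
sample_id=12: ✓ → 266
sample_id=13: ✗
sample_id=14: ✗
sample_id=15: ✗
sample_id=16: ✓ → 709
well_sum = 740 + 466 + 103 + 879 + 151 + 283 + 121 + 266 + 709 = 3718

3718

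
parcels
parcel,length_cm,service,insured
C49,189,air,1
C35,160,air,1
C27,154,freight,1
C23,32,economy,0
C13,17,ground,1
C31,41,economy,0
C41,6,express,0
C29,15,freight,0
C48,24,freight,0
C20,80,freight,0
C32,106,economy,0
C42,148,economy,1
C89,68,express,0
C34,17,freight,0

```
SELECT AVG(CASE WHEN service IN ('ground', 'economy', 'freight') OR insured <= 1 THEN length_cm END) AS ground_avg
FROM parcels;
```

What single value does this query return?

75.5

parcel=C49: ✓ → 189
parcel=C35: ✓ → 160
parcel=C27: ✓ → 154
parcel=C23: ✓ → 32
parcel=C13: ✓ → 17
parcel=C31: ✓ → 41
parcel=C41: ✓ → 6
parcel=C29: ✓ → 15
parcel=C48: ✓ → 24
parcel=C20: ✓ → 80
parcel=C32: ✓ → 106
parcel=C42: ✓ → 148
parcel=C89: ✓ → 68
parcel=C34: ✓ → 17
ground_avg = (189 + 160 + 154 + 32 + 17 + 41 + 6 + 15 + 24 + 80 + 106 + 148 + 68 + 17) / 14 = 75.5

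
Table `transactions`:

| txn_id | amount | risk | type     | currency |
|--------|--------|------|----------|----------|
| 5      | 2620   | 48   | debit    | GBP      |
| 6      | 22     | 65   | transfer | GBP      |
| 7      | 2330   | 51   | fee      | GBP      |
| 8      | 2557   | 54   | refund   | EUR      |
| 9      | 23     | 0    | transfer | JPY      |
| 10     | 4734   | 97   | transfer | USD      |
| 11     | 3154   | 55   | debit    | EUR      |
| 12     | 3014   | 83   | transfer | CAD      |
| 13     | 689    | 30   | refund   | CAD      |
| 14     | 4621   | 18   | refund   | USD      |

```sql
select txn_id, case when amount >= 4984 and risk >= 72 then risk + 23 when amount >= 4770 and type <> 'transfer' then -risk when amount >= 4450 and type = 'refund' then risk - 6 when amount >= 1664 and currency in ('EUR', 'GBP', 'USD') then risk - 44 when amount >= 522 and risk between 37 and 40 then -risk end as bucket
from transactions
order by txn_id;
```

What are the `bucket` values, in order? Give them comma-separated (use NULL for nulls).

4, NULL, 7, 10, NULL, 53, 11, NULL, NULL, 12

txn_id=5: amount >= 1664 and currency in ('EUR', 'GBP', 'USD') → 4
txn_id=6: (no match → NULL) → NULL
txn_id=7: amount >= 1664 and currency in ('EUR', 'GBP', 'USD') → 7
txn_id=8: amount >= 1664 and currency in ('EUR', 'GBP', 'USD') → 10
txn_id=9: (no match → NULL) → NULL
txn_id=10: amount >= 1664 and currency in ('EUR', 'GBP', 'USD') → 53
txn_id=11: amount >= 1664 and currency in ('EUR', 'GBP', 'USD') → 11
txn_id=12: (no match → NULL) → NULL
txn_id=13: (no match → NULL) → NULL
txn_id=14: amount >= 4450 and type = 'refund' → 12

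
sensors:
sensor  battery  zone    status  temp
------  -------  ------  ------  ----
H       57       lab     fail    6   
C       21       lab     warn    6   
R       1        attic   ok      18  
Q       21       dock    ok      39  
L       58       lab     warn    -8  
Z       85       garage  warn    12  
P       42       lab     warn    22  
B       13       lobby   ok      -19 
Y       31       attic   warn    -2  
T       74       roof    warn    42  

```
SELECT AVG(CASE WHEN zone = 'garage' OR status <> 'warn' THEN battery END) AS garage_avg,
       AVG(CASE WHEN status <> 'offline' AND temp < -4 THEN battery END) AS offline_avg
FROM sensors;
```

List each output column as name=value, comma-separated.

[garage_avg: zone = 'garage' OR status <> 'warn']
sensor=H: ✓ → 57
sensor=C: ✗
sensor=R: ✓ → 1
sensor=Q: ✓ → 21
sensor=L: ✗
sensor=Z: ✓ → 85
sensor=P: ✗
sensor=B: ✓ → 13
sensor=Y: ✗
sensor=T: ✗
garage_avg = (57 + 1 + 21 + 85 + 13) / 5 = 35.4
—
[offline_avg: status <> 'offline' AND temp < -4]
sensor=H: ✗
sensor=C: ✗
sensor=R: ✗
sensor=Q: ✗
sensor=L: ✓ → 58
sensor=Z: ✗
sensor=P: ✗
sensor=B: ✓ → 13
sensor=Y: ✗
sensor=T: ✗
offline_avg = (58 + 13) / 2 = 35.5

garage_avg=35.4, offline_avg=35.5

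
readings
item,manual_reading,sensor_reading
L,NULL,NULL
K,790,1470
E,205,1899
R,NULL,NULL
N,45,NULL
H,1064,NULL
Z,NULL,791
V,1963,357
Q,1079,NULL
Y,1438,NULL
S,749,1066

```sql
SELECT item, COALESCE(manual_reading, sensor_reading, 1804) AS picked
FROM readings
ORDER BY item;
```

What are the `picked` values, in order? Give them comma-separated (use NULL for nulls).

item=E: manual_reading=205 → 205
item=H: manual_reading=1064 → 1064
item=K: manual_reading=790 → 790
item=L: manual_reading=NULL, sensor_reading=NULL, → literal 1804 → 1804
item=N: manual_reading=45 → 45
item=Q: manual_reading=1079 → 1079
item=R: manual_reading=NULL, sensor_reading=NULL, → literal 1804 → 1804
item=S: manual_reading=749 → 749
item=V: manual_reading=1963 → 1963
item=Y: manual_reading=1438 → 1438
item=Z: manual_reading=NULL, sensor_reading=791 → 791

205, 1064, 790, 1804, 45, 1079, 1804, 749, 1963, 1438, 791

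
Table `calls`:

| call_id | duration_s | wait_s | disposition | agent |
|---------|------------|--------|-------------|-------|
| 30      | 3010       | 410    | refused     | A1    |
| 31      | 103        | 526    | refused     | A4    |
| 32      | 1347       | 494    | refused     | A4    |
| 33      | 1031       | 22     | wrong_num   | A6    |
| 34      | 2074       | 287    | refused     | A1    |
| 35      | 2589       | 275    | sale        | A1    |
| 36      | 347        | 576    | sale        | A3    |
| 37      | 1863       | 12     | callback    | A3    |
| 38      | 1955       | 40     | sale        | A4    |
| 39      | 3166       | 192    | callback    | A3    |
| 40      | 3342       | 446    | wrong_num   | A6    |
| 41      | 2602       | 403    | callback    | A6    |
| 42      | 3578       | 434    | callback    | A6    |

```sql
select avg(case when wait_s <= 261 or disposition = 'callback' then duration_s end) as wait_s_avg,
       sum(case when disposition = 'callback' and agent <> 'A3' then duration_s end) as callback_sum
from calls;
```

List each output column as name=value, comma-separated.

wait_s_avg=2365.8333333333, callback_sum=6180

[wait_s_avg: wait_s <= 261 or disposition = 'callback']
call_id=30: ✗
call_id=31: ✗
call_id=32: ✗
call_id=33: ✓ → 1031
call_id=34: ✗
call_id=35: ✗
call_id=36: ✗
call_id=37: ✓ → 1863
call_id=38: ✓ → 1955
call_id=39: ✓ → 3166
call_id=40: ✗
call_id=41: ✓ → 2602
call_id=42: ✓ → 3578
wait_s_avg = (1031 + 1863 + 1955 + 3166 + 2602 + 3578) / 6 = 2365.8333333333
—
[callback_sum: disposition = 'callback' and agent <> 'A3']
call_id=30: ✗
call_id=31: ✗
call_id=32: ✗
call_id=33: ✗
call_id=34: ✗
call_id=35: ✗
call_id=36: ✗
call_id=37: ✗
call_id=38: ✗
call_id=39: ✗
call_id=40: ✗
call_id=41: ✓ → 2602
call_id=42: ✓ → 3578
callback_sum = 2602 + 3578 = 6180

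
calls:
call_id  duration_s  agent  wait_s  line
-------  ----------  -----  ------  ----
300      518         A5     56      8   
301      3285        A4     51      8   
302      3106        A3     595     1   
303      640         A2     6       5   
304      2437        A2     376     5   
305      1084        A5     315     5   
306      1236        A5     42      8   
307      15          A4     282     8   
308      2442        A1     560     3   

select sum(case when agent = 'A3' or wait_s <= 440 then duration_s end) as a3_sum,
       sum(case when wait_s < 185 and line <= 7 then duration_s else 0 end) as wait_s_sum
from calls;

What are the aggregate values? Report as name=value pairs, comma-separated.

a3_sum=12321, wait_s_sum=640

[a3_sum: agent = 'A3' or wait_s <= 440]
call_id=300: ✓ → 518
call_id=301: ✓ → 3285
call_id=302: ✓ → 3106
call_id=303: ✓ → 640
call_id=304: ✓ → 2437
call_id=305: ✓ → 1084
call_id=306: ✓ → 1236
call_id=307: ✓ → 15
call_id=308: ✗
a3_sum = 518 + 3285 + 3106 + 640 + 2437 + 1084 + 1236 + 15 = 12321
—
[wait_s_sum: wait_s < 185 and line <= 7]
call_id=300: ✗
call_id=301: ✗
call_id=302: ✗
call_id=303: ✓ → 640
call_id=304: ✗
call_id=305: ✗
call_id=306: ✗
call_id=307: ✗
call_id=308: ✗
wait_s_sum = 640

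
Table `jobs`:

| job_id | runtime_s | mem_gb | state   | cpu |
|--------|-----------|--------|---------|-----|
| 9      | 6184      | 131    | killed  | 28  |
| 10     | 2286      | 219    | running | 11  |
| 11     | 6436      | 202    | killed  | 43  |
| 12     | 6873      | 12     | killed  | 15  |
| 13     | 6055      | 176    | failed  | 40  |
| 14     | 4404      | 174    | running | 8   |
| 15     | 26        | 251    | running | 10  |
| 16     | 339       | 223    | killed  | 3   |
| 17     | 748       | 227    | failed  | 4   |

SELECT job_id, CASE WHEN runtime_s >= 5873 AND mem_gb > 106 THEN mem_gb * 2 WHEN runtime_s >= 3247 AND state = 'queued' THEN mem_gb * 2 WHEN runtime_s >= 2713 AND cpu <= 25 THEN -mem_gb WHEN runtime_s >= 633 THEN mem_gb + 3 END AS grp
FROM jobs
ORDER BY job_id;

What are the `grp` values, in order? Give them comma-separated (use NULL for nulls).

job_id=9: runtime_s >= 5873 AND mem_gb > 106 → 262
job_id=10: runtime_s >= 633 → 222
job_id=11: runtime_s >= 5873 AND mem_gb > 106 → 404
job_id=12: runtime_s >= 2713 AND cpu <= 25 → -12
job_id=13: runtime_s >= 5873 AND mem_gb > 106 → 352
job_id=14: runtime_s >= 2713 AND cpu <= 25 → -174
job_id=15: (no match → NULL) → NULL
job_id=16: (no match → NULL) → NULL
job_id=17: runtime_s >= 633 → 230

262, 222, 404, -12, 352, -174, NULL, NULL, 230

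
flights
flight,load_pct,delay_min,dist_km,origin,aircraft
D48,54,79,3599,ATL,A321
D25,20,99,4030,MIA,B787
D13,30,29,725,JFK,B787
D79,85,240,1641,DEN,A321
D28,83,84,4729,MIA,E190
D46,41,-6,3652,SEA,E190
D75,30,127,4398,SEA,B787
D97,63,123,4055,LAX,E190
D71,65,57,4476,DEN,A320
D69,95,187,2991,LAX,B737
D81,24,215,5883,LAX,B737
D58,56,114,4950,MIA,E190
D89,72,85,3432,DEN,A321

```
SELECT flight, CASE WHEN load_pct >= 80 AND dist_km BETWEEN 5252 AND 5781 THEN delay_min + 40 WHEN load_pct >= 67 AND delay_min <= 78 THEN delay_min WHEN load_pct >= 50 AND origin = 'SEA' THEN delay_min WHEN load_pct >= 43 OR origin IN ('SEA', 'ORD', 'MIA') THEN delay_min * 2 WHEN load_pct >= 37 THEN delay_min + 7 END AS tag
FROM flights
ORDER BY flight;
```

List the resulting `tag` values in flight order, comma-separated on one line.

NULL, 198, 168, -12, 158, 228, 374, 114, 254, 480, NULL, 170, 246

flight=D13: (no match → NULL) → NULL
flight=D25: load_pct >= 43 OR origin IN ('SEA', 'ORD', 'MIA') → 198
flight=D28: load_pct >= 43 OR origin IN ('SEA', 'ORD', 'MIA') → 168
flight=D46: load_pct >= 43 OR origin IN ('SEA', 'ORD', 'MIA') → -12
flight=D48: load_pct >= 43 OR origin IN ('SEA', 'ORD', 'MIA') → 158
flight=D58: load_pct >= 43 OR origin IN ('SEA', 'ORD', 'MIA') → 228
flight=D69: load_pct >= 43 OR origin IN ('SEA', 'ORD', 'MIA') → 374
flight=D71: load_pct >= 43 OR origin IN ('SEA', 'ORD', 'MIA') → 114
flight=D75: load_pct >= 43 OR origin IN ('SEA', 'ORD', 'MIA') → 254
flight=D79: load_pct >= 43 OR origin IN ('SEA', 'ORD', 'MIA') → 480
flight=D81: (no match → NULL) → NULL
flight=D89: load_pct >= 43 OR origin IN ('SEA', 'ORD', 'MIA') → 170
flight=D97: load_pct >= 43 OR origin IN ('SEA', 'ORD', 'MIA') → 246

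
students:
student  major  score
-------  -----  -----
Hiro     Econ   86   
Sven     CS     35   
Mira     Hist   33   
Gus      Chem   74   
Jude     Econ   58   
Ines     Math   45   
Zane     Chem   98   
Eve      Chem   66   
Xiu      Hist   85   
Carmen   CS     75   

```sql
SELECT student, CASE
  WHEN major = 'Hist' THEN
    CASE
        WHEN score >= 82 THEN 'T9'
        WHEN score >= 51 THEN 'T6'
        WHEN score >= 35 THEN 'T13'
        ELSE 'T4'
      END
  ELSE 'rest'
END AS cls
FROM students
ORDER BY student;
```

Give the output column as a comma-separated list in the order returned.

student=Carmen: major='CS' → outer ELSE → rest
student=Eve: major='Chem' → outer ELSE → rest
student=Gus: major='Chem' → outer ELSE → rest
student=Hiro: major='Econ' → outer ELSE → rest
student=Ines: major='Math' → outer ELSE → rest
student=Jude: major='Econ' → outer ELSE → rest
student=Mira: major='Hist' → inner[ELSE] → T4
student=Sven: major='CS' → outer ELSE → rest
student=Xiu: major='Hist' → inner[score >= 82] → T9
student=Zane: major='Chem' → outer ELSE → rest

rest, rest, rest, rest, rest, rest, T4, rest, T9, rest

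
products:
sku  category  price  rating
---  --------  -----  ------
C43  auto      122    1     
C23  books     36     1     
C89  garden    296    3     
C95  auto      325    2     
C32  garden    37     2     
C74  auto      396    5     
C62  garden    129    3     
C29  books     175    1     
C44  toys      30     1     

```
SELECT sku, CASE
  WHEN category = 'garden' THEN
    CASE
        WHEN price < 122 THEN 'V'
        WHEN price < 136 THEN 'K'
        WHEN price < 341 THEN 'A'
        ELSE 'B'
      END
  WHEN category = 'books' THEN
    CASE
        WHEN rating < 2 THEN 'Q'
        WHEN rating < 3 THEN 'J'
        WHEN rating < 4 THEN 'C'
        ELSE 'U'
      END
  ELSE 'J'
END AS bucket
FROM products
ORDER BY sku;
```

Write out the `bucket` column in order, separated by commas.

Q, Q, V, J, J, K, J, A, J

sku=C23: category='books' → inner[rating < 2] → Q
sku=C29: category='books' → inner[rating < 2] → Q
sku=C32: category='garden' → inner[price < 122] → V
sku=C43: category='auto' → outer ELSE → J
sku=C44: category='toys' → outer ELSE → J
sku=C62: category='garden' → inner[price < 136] → K
sku=C74: category='auto' → outer ELSE → J
sku=C89: category='garden' → inner[price < 341] → A
sku=C95: category='auto' → outer ELSE → J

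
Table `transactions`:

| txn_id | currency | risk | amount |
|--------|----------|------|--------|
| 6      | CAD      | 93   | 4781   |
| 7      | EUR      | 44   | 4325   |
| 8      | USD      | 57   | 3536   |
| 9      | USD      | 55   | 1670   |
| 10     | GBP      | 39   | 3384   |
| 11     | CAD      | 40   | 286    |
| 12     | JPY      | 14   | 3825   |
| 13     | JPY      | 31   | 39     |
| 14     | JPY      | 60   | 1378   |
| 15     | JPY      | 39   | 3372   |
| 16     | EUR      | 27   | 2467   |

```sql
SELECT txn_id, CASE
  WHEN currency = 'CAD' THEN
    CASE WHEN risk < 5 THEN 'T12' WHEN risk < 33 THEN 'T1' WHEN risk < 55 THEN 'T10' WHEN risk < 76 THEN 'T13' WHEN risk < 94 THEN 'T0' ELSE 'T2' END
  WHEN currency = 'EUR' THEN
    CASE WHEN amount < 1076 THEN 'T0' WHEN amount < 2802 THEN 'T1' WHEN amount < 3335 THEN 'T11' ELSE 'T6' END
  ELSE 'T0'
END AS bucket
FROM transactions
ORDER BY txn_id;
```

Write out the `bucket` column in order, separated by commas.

txn_id=6: currency='CAD' → inner[risk < 94] → T0
txn_id=7: currency='EUR' → inner[ELSE] → T6
txn_id=8: currency='USD' → outer ELSE → T0
txn_id=9: currency='USD' → outer ELSE → T0
txn_id=10: currency='GBP' → outer ELSE → T0
txn_id=11: currency='CAD' → inner[risk < 55] → T10
txn_id=12: currency='JPY' → outer ELSE → T0
txn_id=13: currency='JPY' → outer ELSE → T0
txn_id=14: currency='JPY' → outer ELSE → T0
txn_id=15: currency='JPY' → outer ELSE → T0
txn_id=16: currency='EUR' → inner[amount < 2802] → T1

T0, T6, T0, T0, T0, T10, T0, T0, T0, T0, T1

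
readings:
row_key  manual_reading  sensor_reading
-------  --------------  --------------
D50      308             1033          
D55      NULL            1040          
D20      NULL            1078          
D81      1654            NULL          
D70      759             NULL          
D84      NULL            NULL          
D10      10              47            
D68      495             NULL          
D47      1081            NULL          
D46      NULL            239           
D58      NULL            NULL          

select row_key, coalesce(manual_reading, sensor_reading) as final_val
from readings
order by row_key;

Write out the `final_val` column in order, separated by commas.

10, 1078, 239, 1081, 308, 1040, NULL, 495, 759, 1654, NULL

row_key=D10: manual_reading=10 → 10
row_key=D20: manual_reading=NULL, sensor_reading=1078 → 1078
row_key=D46: manual_reading=NULL, sensor_reading=239 → 239
row_key=D47: manual_reading=1081 → 1081
row_key=D50: manual_reading=308 → 308
row_key=D55: manual_reading=NULL, sensor_reading=1040 → 1040
row_key=D58: manual_reading=NULL, sensor_reading=NULL (all NULL) → NULL
row_key=D68: manual_reading=495 → 495
row_key=D70: manual_reading=759 → 759
row_key=D81: manual_reading=1654 → 1654
row_key=D84: manual_reading=NULL, sensor_reading=NULL (all NULL) → NULL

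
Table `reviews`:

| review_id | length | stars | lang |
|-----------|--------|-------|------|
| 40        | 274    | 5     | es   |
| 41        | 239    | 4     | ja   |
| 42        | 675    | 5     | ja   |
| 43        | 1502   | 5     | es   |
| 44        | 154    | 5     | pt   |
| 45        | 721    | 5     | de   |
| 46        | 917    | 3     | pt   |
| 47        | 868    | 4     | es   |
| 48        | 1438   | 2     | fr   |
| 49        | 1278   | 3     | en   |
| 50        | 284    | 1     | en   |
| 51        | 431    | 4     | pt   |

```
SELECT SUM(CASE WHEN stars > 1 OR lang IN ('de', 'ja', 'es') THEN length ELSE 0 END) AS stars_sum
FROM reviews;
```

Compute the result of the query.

8497

review_id=40: ✓ → 274
review_id=41: ✓ → 239
review_id=42: ✓ → 675
review_id=43: ✓ → 1502
review_id=44: ✓ → 154
review_id=45: ✓ → 721
review_id=46: ✓ → 917
review_id=47: ✓ → 868
review_id=48: ✓ → 1438
review_id=49: ✓ → 1278
review_id=50: ✗
review_id=51: ✓ → 431
stars_sum = 274 + 239 + 675 + 1502 + 154 + 721 + 917 + 868 + 1438 + 1278 + 431 = 8497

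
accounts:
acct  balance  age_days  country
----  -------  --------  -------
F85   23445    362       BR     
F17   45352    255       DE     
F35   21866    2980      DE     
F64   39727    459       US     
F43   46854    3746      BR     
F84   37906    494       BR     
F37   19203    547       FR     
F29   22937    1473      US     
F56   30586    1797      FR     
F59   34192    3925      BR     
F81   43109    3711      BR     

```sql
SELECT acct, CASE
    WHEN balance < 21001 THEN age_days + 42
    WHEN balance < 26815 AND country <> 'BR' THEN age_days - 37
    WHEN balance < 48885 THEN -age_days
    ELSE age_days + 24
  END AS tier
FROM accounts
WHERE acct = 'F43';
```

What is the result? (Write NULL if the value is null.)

acct = F43: balance=46854, age_days=3746, country=BR.
balance < 21001 → false
balance < 26815 AND country <> 'BR' → false
balance < 48885 → true → -3746

-3746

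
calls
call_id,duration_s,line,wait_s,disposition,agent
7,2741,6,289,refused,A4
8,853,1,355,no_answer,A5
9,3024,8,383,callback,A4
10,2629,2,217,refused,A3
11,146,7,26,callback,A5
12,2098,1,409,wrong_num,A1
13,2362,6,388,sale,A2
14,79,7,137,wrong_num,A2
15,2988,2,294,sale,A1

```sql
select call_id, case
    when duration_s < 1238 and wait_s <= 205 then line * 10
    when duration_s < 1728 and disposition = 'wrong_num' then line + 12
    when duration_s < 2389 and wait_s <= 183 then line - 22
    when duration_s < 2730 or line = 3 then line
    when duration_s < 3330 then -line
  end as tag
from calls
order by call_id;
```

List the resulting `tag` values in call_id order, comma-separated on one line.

-6, 1, -8, 2, 70, 1, 6, 70, -2

call_id=7: duration_s < 3330 → -6
call_id=8: duration_s < 2730 or line = 3 → 1
call_id=9: duration_s < 3330 → -8
call_id=10: duration_s < 2730 or line = 3 → 2
call_id=11: duration_s < 1238 and wait_s <= 205 → 70
call_id=12: duration_s < 2730 or line = 3 → 1
call_id=13: duration_s < 2730 or line = 3 → 6
call_id=14: duration_s < 1238 and wait_s <= 205 → 70
call_id=15: duration_s < 3330 → -2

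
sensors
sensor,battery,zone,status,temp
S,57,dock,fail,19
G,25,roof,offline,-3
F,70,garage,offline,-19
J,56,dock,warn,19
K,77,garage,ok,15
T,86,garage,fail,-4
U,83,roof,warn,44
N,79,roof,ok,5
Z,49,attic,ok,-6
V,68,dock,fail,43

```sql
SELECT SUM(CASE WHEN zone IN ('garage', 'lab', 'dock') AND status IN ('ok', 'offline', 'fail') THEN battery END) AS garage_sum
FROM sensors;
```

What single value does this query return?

358

sensor=S: ✓ → 57
sensor=G: ✗
sensor=F: ✓ → 70
sensor=J: ✗
sensor=K: ✓ → 77
sensor=T: ✓ → 86
sensor=U: ✗
sensor=N: ✗
sensor=Z: ✗
sensor=V: ✓ → 68
garage_sum = 57 + 70 + 77 + 86 + 68 = 358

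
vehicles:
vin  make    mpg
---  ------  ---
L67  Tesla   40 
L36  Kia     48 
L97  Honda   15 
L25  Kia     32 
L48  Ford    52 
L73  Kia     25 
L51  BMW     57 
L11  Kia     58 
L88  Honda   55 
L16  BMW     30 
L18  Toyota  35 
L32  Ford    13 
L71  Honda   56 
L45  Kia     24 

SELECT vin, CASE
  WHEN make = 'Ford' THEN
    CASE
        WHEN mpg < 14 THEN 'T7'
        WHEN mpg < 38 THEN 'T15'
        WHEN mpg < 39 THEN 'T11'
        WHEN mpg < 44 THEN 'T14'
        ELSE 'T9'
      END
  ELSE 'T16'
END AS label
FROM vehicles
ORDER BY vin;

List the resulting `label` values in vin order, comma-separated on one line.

vin=L11: make='Kia' → outer ELSE → T16
vin=L16: make='BMW' → outer ELSE → T16
vin=L18: make='Toyota' → outer ELSE → T16
vin=L25: make='Kia' → outer ELSE → T16
vin=L32: make='Ford' → inner[mpg < 14] → T7
vin=L36: make='Kia' → outer ELSE → T16
vin=L45: make='Kia' → outer ELSE → T16
vin=L48: make='Ford' → inner[ELSE] → T9
vin=L51: make='BMW' → outer ELSE → T16
vin=L67: make='Tesla' → outer ELSE → T16
vin=L71: make='Honda' → outer ELSE → T16
vin=L73: make='Kia' → outer ELSE → T16
vin=L88: make='Honda' → outer ELSE → T16
vin=L97: make='Honda' → outer ELSE → T16

T16, T16, T16, T16, T7, T16, T16, T9, T16, T16, T16, T16, T16, T16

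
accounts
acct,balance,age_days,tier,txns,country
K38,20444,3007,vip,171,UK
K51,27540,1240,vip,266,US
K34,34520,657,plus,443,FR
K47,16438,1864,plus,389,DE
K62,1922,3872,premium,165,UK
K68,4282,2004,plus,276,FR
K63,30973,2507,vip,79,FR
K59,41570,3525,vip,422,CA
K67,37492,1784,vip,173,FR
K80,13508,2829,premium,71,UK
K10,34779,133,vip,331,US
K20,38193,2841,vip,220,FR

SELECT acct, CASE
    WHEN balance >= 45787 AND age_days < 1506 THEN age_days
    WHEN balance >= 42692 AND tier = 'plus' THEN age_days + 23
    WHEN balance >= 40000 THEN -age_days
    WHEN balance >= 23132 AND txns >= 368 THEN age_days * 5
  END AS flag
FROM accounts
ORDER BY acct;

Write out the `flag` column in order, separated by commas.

acct=K10: (no match → NULL) → NULL
acct=K20: (no match → NULL) → NULL
acct=K34: balance >= 23132 AND txns >= 368 → 3285
acct=K38: (no match → NULL) → NULL
acct=K47: (no match → NULL) → NULL
acct=K51: (no match → NULL) → NULL
acct=K59: balance >= 40000 → -3525
acct=K62: (no match → NULL) → NULL
acct=K63: (no match → NULL) → NULL
acct=K67: (no match → NULL) → NULL
acct=K68: (no match → NULL) → NULL
acct=K80: (no match → NULL) → NULL

NULL, NULL, 3285, NULL, NULL, NULL, -3525, NULL, NULL, NULL, NULL, NULL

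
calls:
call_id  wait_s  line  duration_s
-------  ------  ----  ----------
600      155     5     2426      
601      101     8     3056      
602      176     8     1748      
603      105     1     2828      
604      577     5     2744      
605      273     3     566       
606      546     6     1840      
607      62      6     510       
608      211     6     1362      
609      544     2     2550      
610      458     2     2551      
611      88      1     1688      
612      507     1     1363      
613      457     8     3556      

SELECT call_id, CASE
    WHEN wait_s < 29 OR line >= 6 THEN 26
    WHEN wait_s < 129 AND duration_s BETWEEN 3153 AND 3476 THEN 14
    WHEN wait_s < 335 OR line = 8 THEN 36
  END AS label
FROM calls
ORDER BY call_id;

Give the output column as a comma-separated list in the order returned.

36, 26, 26, 36, NULL, 36, 26, 26, 26, NULL, NULL, 36, NULL, 26

call_id=600: wait_s < 335 OR line = 8 → 36
call_id=601: wait_s < 29 OR line >= 6 → 26
call_id=602: wait_s < 29 OR line >= 6 → 26
call_id=603: wait_s < 335 OR line = 8 → 36
call_id=604: (no match → NULL) → NULL
call_id=605: wait_s < 335 OR line = 8 → 36
call_id=606: wait_s < 29 OR line >= 6 → 26
call_id=607: wait_s < 29 OR line >= 6 → 26
call_id=608: wait_s < 29 OR line >= 6 → 26
call_id=609: (no match → NULL) → NULL
call_id=610: (no match → NULL) → NULL
call_id=611: wait_s < 335 OR line = 8 → 36
call_id=612: (no match → NULL) → NULL
call_id=613: wait_s < 29 OR line >= 6 → 26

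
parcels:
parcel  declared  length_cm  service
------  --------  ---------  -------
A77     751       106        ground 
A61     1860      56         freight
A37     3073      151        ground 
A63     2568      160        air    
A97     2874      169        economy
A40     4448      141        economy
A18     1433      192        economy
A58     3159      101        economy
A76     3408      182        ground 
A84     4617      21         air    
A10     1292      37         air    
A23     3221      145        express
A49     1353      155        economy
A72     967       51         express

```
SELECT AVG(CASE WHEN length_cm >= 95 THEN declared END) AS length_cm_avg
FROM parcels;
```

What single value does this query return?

parcel=A77: ✓ → 751
parcel=A61: ✗
parcel=A37: ✓ → 3073
parcel=A63: ✓ → 2568
parcel=A97: ✓ → 2874
parcel=A40: ✓ → 4448
parcel=A18: ✓ → 1433
parcel=A58: ✓ → 3159
parcel=A76: ✓ → 3408
parcel=A84: ✗
parcel=A10: ✗
parcel=A23: ✓ → 3221
parcel=A49: ✓ → 1353
parcel=A72: ✗
length_cm_avg = (751 + 3073 + 2568 + 2874 + 4448 + 1433 + 3159 + 3408 + 3221 + 1353) / 10 = 2628.8

2628.8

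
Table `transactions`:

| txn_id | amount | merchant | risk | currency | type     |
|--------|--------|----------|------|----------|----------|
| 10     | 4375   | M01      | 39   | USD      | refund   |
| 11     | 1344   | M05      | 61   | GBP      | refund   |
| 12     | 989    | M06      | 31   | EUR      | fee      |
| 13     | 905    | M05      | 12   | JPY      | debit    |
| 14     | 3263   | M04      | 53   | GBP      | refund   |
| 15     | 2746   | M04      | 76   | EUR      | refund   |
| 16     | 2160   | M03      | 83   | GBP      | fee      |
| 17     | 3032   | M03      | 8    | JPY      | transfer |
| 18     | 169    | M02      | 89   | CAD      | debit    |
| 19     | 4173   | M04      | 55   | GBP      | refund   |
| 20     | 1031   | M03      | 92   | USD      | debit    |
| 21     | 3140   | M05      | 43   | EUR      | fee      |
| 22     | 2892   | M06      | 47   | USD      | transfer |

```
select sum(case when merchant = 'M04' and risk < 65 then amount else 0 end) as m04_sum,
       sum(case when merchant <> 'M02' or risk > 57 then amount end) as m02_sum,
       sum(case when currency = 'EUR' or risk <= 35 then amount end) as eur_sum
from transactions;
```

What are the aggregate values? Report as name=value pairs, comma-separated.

[m04_sum: merchant = 'M04' and risk < 65]
txn_id=10: ✗
txn_id=11: ✗
txn_id=12: ✗
txn_id=13: ✗
txn_id=14: ✓ → 3263
txn_id=15: ✗
txn_id=16: ✗
txn_id=17: ✗
txn_id=18: ✗
txn_id=19: ✓ → 4173
txn_id=20: ✗
txn_id=21: ✗
txn_id=22: ✗
m04_sum = 3263 + 4173 = 7436
—
[m02_sum: merchant <> 'M02' or risk > 57]
txn_id=10: ✓ → 4375
txn_id=11: ✓ → 1344
txn_id=12: ✓ → 989
txn_id=13: ✓ → 905
txn_id=14: ✓ → 3263
txn_id=15: ✓ → 2746
txn_id=16: ✓ → 2160
txn_id=17: ✓ → 3032
txn_id=18: ✓ → 169
txn_id=19: ✓ → 4173
txn_id=20: ✓ → 1031
txn_id=21: ✓ → 3140
txn_id=22: ✓ → 2892
m02_sum = 4375 + 1344 + 989 + 905 + 3263 + 2746 + 2160 + 3032 + 169 + 4173 + 1031 + 3140 + 2892 = 30219
—
[eur_sum: currency = 'EUR' or risk <= 35]
txn_id=10: ✗
txn_id=11: ✗
txn_id=12: ✓ → 989
txn_id=13: ✓ → 905
txn_id=14: ✗
txn_id=15: ✓ → 2746
txn_id=16: ✗
txn_id=17: ✓ → 3032
txn_id=18: ✗
txn_id=19: ✗
txn_id=20: ✗
txn_id=21: ✓ → 3140
txn_id=22: ✗
eur_sum = 989 + 905 + 2746 + 3032 + 3140 = 10812

m04_sum=7436, m02_sum=30219, eur_sum=10812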